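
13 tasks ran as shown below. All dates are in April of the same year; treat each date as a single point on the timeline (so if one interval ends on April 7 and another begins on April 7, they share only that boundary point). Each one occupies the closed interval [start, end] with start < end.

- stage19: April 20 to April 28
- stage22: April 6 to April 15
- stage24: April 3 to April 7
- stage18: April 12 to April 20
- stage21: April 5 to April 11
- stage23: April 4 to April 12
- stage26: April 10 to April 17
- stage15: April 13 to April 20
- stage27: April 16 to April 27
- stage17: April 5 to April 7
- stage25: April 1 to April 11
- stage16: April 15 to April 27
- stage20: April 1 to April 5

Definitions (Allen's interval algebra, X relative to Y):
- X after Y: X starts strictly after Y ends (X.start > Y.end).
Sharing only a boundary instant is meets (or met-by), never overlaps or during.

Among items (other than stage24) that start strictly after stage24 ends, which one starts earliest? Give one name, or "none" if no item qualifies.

Target stage24 = [April 3, April 7].
stage15 [April 13, April 20] → after → candidate.
stage16 [April 15, April 27] → after → candidate.
stage17 [April 5, April 7] → finishes → excluded.
stage18 [April 12, April 20] → after → candidate.
stage19 [April 20, April 28] → after → candidate.
stage20 [April 1, April 5] → overlaps → excluded.
stage21 [April 5, April 11] → overlapped-by → excluded.
stage22 [April 6, April 15] → overlapped-by → excluded.
stage23 [April 4, April 12] → overlapped-by → excluded.
stage25 [April 1, April 11] → contains → excluded.
stage26 [April 10, April 17] → after → candidate.
stage27 [April 16, April 27] → after → candidate.
Among candidates, earliest start is April 10 → stage26.

stage26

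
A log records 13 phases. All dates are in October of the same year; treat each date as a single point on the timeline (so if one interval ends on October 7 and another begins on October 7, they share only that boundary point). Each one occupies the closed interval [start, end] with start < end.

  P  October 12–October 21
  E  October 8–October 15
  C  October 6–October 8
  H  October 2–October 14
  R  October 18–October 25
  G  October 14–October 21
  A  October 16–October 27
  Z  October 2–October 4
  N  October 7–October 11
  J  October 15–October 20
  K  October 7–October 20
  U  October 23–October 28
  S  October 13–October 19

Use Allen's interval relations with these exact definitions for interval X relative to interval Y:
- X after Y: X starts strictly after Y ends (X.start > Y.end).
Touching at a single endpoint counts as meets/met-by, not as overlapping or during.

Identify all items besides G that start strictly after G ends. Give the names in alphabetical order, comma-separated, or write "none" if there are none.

Target G = [October 14, October 21].
A [October 16, October 27] → overlapped-by → no.
C [October 6, October 8] → before → no.
E [October 8, October 15] → overlaps → no.
H [October 2, October 14] → meets → no.
J [October 15, October 20] → during → no.
K [October 7, October 20] → overlaps → no.
N [October 7, October 11] → before → no.
P [October 12, October 21] → finished-by → no.
R [October 18, October 25] → overlapped-by → no.
S [October 13, October 19] → overlaps → no.
U [October 23, October 28] → after → yes.
Z [October 2, October 4] → before → no.
Result: U.

U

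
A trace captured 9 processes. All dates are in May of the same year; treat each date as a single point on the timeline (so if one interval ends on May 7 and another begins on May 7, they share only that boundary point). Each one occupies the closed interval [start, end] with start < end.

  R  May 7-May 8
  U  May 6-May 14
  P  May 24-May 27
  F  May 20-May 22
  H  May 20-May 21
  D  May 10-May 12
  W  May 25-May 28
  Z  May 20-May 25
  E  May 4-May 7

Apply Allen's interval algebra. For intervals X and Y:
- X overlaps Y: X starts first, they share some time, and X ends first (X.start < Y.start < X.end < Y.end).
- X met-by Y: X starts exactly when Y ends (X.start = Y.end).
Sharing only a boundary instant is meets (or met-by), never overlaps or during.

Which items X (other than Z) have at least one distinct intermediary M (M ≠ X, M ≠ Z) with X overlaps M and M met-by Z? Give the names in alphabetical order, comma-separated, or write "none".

P

Target Z = [May 20, May 25].
Intermediaries M with M met-by Z: W.
Via W — items with X overlaps W: P.
Union: P.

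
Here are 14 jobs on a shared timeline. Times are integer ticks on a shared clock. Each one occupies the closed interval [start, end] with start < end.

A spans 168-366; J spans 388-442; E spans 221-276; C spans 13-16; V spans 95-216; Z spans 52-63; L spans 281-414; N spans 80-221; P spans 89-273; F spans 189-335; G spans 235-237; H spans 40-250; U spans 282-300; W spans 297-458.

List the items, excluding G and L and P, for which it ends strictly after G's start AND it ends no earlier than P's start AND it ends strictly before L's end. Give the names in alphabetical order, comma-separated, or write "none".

A, E, F, H, U

Conditions: its end is strictly after G's start (X.end > 235) AND its end is no earlier than P's start (X.end >= 89) AND its end is strictly before L's end (X.end < 414).
A: end 366 > 235? ✓; end 366 >= 89? ✓; end 366 < 414? ✓ → yes.
C: end 16 > 235? ✗; end 16 >= 89? ✗; end 16 < 414? ✓ → no.
E: end 276 > 235? ✓; end 276 >= 89? ✓; end 276 < 414? ✓ → yes.
F: end 335 > 235? ✓; end 335 >= 89? ✓; end 335 < 414? ✓ → yes.
H: end 250 > 235? ✓; end 250 >= 89? ✓; end 250 < 414? ✓ → yes.
J: end 442 > 235? ✓; end 442 >= 89? ✓; end 442 < 414? ✗ → no.
N: end 221 > 235? ✗; end 221 >= 89? ✓; end 221 < 414? ✓ → no.
U: end 300 > 235? ✓; end 300 >= 89? ✓; end 300 < 414? ✓ → yes.
V: end 216 > 235? ✗; end 216 >= 89? ✓; end 216 < 414? ✓ → no.
W: end 458 > 235? ✓; end 458 >= 89? ✓; end 458 < 414? ✗ → no.
Z: end 63 > 235? ✗; end 63 >= 89? ✗; end 63 < 414? ✓ → no.
Result: A, E, F, H, U.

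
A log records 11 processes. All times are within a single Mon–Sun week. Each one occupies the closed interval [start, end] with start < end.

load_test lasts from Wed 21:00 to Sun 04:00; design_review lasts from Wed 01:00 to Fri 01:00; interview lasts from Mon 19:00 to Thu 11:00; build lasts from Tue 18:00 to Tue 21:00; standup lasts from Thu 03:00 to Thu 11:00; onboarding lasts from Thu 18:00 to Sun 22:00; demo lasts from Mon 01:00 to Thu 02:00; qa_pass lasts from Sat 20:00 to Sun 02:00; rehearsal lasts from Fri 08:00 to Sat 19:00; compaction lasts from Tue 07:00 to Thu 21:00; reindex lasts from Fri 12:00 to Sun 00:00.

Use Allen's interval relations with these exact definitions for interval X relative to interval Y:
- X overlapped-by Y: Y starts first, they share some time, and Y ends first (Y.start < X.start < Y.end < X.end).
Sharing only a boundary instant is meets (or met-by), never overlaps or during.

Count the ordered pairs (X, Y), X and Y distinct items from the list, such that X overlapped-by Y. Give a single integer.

Checking all 110 ordered pairs for relation 'overlapped-by'; matching pairs in alphabetical order:
(compaction, demo): compaction overlapped-by demo ✓
(compaction, interview): compaction overlapped-by interview ✓
(design_review, compaction): design_review overlapped-by compaction ✓
(design_review, demo): design_review overlapped-by demo ✓
(design_review, interview): design_review overlapped-by interview ✓
(interview, demo): interview overlapped-by demo ✓
(load_test, compaction): load_test overlapped-by compaction ✓
(load_test, demo): load_test overlapped-by demo ✓
(load_test, design_review): load_test overlapped-by design_review ✓
(load_test, interview): load_test overlapped-by interview ✓
(onboarding, compaction): onboarding overlapped-by compaction ✓
(onboarding, design_review): onboarding overlapped-by design_review ✓
(onboarding, load_test): onboarding overlapped-by load_test ✓
(qa_pass, reindex): qa_pass overlapped-by reindex ✓
(reindex, rehearsal): reindex overlapped-by rehearsal ✓
Count: 15.

15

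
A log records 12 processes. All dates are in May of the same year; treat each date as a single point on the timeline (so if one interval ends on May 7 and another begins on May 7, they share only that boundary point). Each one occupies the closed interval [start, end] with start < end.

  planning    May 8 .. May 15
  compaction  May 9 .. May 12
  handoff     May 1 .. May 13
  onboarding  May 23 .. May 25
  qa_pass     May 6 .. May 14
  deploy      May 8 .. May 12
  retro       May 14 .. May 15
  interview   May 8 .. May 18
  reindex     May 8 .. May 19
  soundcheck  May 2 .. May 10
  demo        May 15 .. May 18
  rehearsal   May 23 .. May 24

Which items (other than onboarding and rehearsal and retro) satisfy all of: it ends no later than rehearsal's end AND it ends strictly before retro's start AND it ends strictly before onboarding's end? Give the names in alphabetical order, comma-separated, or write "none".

compaction, deploy, handoff, soundcheck

Conditions: its end is no later than rehearsal's end (X.end <= May 24) AND its end is strictly before retro's start (X.end < May 14) AND its end is strictly before onboarding's end (X.end < May 25).
compaction: end May 12 <= May 24? ✓; end May 12 < May 14? ✓; end May 12 < May 25? ✓ → yes.
demo: end May 18 <= May 24? ✓; end May 18 < May 14? ✗; end May 18 < May 25? ✓ → no.
deploy: end May 12 <= May 24? ✓; end May 12 < May 14? ✓; end May 12 < May 25? ✓ → yes.
handoff: end May 13 <= May 24? ✓; end May 13 < May 14? ✓; end May 13 < May 25? ✓ → yes.
interview: end May 18 <= May 24? ✓; end May 18 < May 14? ✗; end May 18 < May 25? ✓ → no.
planning: end May 15 <= May 24? ✓; end May 15 < May 14? ✗; end May 15 < May 25? ✓ → no.
qa_pass: end May 14 <= May 24? ✓; end May 14 < May 14? ✗; end May 14 < May 25? ✓ → no.
reindex: end May 19 <= May 24? ✓; end May 19 < May 14? ✗; end May 19 < May 25? ✓ → no.
soundcheck: end May 10 <= May 24? ✓; end May 10 < May 14? ✓; end May 10 < May 25? ✓ → yes.
Result: compaction, deploy, handoff, soundcheck.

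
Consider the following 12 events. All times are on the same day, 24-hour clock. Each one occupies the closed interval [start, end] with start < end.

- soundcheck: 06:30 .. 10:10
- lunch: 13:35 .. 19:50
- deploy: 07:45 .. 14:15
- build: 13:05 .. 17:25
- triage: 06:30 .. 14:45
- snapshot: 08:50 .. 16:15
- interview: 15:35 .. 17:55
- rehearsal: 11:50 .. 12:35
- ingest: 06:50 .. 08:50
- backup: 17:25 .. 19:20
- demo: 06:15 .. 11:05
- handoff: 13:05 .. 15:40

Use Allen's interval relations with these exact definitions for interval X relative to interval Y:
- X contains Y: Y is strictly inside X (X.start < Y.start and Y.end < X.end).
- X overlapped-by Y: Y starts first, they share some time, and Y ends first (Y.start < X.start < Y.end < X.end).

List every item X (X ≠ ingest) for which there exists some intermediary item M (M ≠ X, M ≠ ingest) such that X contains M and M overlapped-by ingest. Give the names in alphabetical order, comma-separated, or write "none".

Target ingest = [06:50, 08:50].
Intermediaries M with M overlapped-by ingest: deploy.
Via deploy — items with X contains deploy: triage.
Union: triage.

triage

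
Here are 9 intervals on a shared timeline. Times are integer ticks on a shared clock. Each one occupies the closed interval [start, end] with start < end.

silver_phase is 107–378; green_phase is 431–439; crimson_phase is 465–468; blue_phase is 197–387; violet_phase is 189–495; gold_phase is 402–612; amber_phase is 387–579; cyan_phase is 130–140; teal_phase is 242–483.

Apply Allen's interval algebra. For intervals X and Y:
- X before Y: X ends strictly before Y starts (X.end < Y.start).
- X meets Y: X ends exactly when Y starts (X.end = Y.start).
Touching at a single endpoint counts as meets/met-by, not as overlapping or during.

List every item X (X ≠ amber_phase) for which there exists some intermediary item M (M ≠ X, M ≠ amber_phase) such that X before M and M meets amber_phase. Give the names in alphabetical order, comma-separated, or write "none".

cyan_phase

Target amber_phase = [387, 579].
Intermediaries M with M meets amber_phase: blue_phase.
Via blue_phase — items with X before blue_phase: cyan_phase.
Union: cyan_phase.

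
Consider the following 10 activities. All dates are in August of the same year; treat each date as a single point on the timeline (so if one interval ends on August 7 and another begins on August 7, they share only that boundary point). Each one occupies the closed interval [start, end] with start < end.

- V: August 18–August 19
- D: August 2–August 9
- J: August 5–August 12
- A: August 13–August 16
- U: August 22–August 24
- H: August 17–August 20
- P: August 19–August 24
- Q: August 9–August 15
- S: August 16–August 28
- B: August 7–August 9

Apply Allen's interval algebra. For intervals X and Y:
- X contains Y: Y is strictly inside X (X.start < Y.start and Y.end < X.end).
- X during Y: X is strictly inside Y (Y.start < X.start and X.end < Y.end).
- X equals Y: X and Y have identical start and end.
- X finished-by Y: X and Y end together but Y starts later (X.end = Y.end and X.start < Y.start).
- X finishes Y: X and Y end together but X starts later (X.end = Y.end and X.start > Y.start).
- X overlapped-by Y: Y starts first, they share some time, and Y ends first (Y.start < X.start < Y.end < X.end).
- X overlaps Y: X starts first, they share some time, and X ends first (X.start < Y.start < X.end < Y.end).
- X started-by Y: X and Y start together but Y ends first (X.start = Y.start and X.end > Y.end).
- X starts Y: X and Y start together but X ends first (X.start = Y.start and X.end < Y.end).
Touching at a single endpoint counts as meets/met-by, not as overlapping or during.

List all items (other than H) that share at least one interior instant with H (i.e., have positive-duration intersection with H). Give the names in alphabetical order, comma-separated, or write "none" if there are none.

P, S, V

Target H = [August 17, August 20].
A [August 13, August 16] → before → no.
B [August 7, August 9] → before → no.
D [August 2, August 9] → before → no.
J [August 5, August 12] → before → no.
P [August 19, August 24] → overlapped-by → yes.
Q [August 9, August 15] → before → no.
S [August 16, August 28] → contains → yes.
U [August 22, August 24] → after → no.
V [August 18, August 19] → during → yes.
Result: P, S, V.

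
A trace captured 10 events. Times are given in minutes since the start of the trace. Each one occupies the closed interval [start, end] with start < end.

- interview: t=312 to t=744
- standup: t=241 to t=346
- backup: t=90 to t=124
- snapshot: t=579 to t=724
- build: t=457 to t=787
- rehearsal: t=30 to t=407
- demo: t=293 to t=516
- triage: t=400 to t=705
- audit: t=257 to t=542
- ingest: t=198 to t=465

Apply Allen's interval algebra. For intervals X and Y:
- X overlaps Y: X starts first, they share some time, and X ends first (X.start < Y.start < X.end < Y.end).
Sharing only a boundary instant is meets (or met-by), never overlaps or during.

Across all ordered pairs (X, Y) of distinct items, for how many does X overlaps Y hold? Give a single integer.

Checking all 90 ordered pairs for relation 'overlaps'; matching pairs in alphabetical order:
(audit, build): audit overlaps build ✓
(audit, interview): audit overlaps interview ✓
(audit, triage): audit overlaps triage ✓
(demo, build): demo overlaps build ✓
(demo, interview): demo overlaps interview ✓
(demo, triage): demo overlaps triage ✓
(ingest, audit): ingest overlaps audit ✓
(ingest, build): ingest overlaps build ✓
(ingest, demo): ingest overlaps demo ✓
(ingest, interview): ingest overlaps interview ✓
(ingest, triage): ingest overlaps triage ✓
(interview, build): interview overlaps build ✓
(rehearsal, audit): rehearsal overlaps audit ✓
(rehearsal, demo): rehearsal overlaps demo ✓
(rehearsal, ingest): rehearsal overlaps ingest ✓
(rehearsal, interview): rehearsal overlaps interview ✓
(rehearsal, triage): rehearsal overlaps triage ✓
(standup, audit): standup overlaps audit ✓
(standup, demo): standup overlaps demo ✓
(standup, interview): standup overlaps interview ✓
(triage, build): triage overlaps build ✓
(triage, snapshot): triage overlaps snapshot ✓
Count: 22.

22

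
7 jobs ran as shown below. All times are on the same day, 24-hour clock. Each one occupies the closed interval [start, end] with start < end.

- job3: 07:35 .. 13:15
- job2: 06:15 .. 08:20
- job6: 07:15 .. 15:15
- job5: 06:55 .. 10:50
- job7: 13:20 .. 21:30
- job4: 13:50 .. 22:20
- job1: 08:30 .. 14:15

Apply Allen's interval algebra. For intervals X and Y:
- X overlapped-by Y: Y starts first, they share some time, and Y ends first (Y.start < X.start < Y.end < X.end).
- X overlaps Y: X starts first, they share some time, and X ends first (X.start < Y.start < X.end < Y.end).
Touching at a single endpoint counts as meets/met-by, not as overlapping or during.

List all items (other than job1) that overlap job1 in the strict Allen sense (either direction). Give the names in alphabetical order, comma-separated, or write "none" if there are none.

Target job1 = [08:30, 14:15].
job2 [06:15, 08:20] → before → no.
job3 [07:35, 13:15] → overlaps → yes.
job4 [13:50, 22:20] → overlapped-by → yes.
job5 [06:55, 10:50] → overlaps → yes.
job6 [07:15, 15:15] → contains → no.
job7 [13:20, 21:30] → overlapped-by → yes.
Result: job3, job4, job5, job7.

job3, job4, job5, job7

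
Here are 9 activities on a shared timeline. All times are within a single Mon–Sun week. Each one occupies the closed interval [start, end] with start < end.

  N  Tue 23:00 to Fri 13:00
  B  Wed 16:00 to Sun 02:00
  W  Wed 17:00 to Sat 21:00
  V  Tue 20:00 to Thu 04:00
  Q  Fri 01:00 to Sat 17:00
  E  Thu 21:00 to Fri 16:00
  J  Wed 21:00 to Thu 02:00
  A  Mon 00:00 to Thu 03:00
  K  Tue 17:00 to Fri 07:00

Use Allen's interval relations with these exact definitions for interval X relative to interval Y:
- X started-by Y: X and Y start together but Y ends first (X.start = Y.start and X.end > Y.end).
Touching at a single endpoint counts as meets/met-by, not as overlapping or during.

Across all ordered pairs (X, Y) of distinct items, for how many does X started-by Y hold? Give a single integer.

Checking all 72 ordered pairs for relation 'started-by'; matching pairs in alphabetical order:
No pair satisfies it.
Count: 0.

0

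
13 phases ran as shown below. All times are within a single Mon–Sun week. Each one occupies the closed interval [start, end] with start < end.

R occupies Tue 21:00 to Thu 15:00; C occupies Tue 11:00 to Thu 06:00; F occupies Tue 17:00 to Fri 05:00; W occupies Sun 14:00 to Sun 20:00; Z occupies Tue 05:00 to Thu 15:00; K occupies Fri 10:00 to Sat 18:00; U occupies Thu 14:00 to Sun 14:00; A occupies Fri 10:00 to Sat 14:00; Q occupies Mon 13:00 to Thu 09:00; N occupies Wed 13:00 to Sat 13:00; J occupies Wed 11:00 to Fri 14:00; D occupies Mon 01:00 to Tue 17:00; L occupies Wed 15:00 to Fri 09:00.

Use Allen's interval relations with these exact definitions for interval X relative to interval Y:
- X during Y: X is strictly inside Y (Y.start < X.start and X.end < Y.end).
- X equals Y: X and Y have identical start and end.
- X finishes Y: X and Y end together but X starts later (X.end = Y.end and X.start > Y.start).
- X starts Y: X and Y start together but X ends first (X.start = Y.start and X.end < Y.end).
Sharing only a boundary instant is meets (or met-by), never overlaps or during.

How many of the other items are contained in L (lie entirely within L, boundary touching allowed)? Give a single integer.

Target L = [Wed 15:00, Fri 09:00].
A [Fri 10:00, Sat 14:00] → after → no.
C [Tue 11:00, Thu 06:00] → overlaps → no.
D [Mon 01:00, Tue 17:00] → before → no.
F [Tue 17:00, Fri 05:00] → overlaps → no.
J [Wed 11:00, Fri 14:00] → contains → no.
K [Fri 10:00, Sat 18:00] → after → no.
N [Wed 13:00, Sat 13:00] → contains → no.
Q [Mon 13:00, Thu 09:00] → overlaps → no.
R [Tue 21:00, Thu 15:00] → overlaps → no.
U [Thu 14:00, Sun 14:00] → overlapped-by → no.
W [Sun 14:00, Sun 20:00] → after → no.
Z [Tue 05:00, Thu 15:00] → overlaps → no.
Total: 0.

0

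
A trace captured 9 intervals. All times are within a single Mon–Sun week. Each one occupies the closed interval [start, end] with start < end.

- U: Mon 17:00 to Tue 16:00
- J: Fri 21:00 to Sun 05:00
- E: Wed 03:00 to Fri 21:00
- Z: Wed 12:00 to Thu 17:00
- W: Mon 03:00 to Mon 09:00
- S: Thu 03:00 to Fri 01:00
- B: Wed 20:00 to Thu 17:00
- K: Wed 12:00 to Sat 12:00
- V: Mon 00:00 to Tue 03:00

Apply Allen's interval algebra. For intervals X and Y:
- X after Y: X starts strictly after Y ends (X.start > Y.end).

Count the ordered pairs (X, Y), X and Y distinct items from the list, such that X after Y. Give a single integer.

22

Checking all 72 ordered pairs for relation 'after'; matching pairs in alphabetical order:
(B, U): B after U ✓
(B, V): B after V ✓
(B, W): B after W ✓
(E, U): E after U ✓
(E, V): E after V ✓
(E, W): E after W ✓
(J, B): J after B ✓
(J, S): J after S ✓
(J, U): J after U ✓
(J, V): J after V ✓
(J, W): J after W ✓
(J, Z): J after Z ✓
(K, U): K after U ✓
(K, V): K after V ✓
(K, W): K after W ✓
(S, U): S after U ✓
(S, V): S after V ✓
(S, W): S after W ✓
(U, W): U after W ✓
(Z, U): Z after U ✓
(Z, V): Z after V ✓
(Z, W): Z after W ✓
Count: 22.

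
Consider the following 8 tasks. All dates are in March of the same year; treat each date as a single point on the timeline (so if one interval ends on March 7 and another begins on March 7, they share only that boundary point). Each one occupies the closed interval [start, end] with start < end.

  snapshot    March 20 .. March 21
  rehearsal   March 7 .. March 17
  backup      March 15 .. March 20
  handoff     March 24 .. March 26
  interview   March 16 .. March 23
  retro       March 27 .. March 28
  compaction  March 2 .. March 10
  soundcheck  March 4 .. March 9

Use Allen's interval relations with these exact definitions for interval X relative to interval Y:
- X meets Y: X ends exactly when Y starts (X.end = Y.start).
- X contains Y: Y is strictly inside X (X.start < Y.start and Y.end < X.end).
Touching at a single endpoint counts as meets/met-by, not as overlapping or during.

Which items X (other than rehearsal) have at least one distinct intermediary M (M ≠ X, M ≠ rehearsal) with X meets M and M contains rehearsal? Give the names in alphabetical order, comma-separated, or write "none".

none

Target rehearsal = [March 7, March 17].
Intermediaries M with M contains rehearsal: none.
Union: none.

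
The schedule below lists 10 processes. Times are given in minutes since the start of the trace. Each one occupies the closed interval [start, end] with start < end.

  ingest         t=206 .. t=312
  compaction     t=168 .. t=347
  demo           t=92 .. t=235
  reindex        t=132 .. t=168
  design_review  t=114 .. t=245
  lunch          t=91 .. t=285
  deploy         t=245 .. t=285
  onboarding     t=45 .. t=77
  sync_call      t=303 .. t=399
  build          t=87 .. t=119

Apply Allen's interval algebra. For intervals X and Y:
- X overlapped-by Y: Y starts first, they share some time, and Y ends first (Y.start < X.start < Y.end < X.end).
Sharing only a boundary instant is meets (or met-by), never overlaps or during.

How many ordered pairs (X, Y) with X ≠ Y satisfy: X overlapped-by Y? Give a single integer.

12

Checking all 90 ordered pairs for relation 'overlapped-by'; matching pairs in alphabetical order:
(compaction, demo): compaction overlapped-by demo ✓
(compaction, design_review): compaction overlapped-by design_review ✓
(compaction, lunch): compaction overlapped-by lunch ✓
(demo, build): demo overlapped-by build ✓
(design_review, build): design_review overlapped-by build ✓
(design_review, demo): design_review overlapped-by demo ✓
(ingest, demo): ingest overlapped-by demo ✓
(ingest, design_review): ingest overlapped-by design_review ✓
(ingest, lunch): ingest overlapped-by lunch ✓
(lunch, build): lunch overlapped-by build ✓
(sync_call, compaction): sync_call overlapped-by compaction ✓
(sync_call, ingest): sync_call overlapped-by ingest ✓
Count: 12.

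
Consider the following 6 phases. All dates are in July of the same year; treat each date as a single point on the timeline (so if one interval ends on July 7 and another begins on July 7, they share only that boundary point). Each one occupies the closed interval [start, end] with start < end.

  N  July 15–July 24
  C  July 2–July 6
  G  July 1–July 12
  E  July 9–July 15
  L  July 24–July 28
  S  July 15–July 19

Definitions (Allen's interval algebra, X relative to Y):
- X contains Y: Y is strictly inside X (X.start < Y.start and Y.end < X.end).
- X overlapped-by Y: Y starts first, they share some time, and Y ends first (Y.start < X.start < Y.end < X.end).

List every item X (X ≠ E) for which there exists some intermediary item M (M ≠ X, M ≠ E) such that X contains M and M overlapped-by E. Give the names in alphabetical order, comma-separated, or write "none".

Target E = [July 9, July 15].
Intermediaries M with M overlapped-by E: none.
Union: none.

none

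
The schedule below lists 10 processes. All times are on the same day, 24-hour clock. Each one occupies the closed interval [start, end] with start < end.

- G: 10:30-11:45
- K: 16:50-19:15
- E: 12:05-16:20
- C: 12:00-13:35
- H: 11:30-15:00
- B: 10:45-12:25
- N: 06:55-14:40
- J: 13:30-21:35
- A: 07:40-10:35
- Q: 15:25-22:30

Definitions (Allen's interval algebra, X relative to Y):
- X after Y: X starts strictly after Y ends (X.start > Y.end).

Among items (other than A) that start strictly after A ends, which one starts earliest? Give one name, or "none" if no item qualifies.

Target A = [07:40, 10:35].
B [10:45, 12:25] → after → candidate.
C [12:00, 13:35] → after → candidate.
E [12:05, 16:20] → after → candidate.
G [10:30, 11:45] → overlapped-by → excluded.
H [11:30, 15:00] → after → candidate.
J [13:30, 21:35] → after → candidate.
K [16:50, 19:15] → after → candidate.
N [06:55, 14:40] → contains → excluded.
Q [15:25, 22:30] → after → candidate.
Among candidates, earliest start is 10:45 → B.

B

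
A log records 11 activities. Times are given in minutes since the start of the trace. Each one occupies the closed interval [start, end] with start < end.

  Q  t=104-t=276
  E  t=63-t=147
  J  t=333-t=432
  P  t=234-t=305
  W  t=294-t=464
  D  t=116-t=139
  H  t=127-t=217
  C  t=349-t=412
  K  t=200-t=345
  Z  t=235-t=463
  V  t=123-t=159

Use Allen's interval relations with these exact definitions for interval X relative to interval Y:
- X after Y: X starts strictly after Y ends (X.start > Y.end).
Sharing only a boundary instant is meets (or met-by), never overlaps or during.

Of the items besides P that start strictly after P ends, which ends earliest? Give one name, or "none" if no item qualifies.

C

Target P = [t=234, t=305].
C [t=349, t=412] → after → candidate.
D [t=116, t=139] → before → excluded.
E [t=63, t=147] → before → excluded.
H [t=127, t=217] → before → excluded.
J [t=333, t=432] → after → candidate.
K [t=200, t=345] → contains → excluded.
Q [t=104, t=276] → overlaps → excluded.
V [t=123, t=159] → before → excluded.
W [t=294, t=464] → overlapped-by → excluded.
Z [t=235, t=463] → overlapped-by → excluded.
Among candidates, earliest end is t=412 → C.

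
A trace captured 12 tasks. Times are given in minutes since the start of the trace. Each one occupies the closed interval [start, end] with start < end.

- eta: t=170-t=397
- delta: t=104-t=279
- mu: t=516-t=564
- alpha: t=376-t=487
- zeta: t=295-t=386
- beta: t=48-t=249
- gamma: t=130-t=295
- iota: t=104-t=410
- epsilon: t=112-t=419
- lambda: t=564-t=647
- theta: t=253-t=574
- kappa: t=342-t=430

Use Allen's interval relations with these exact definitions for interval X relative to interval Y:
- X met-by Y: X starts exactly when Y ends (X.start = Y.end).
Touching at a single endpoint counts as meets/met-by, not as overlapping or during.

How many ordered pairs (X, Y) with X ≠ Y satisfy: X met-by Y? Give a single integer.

2

Checking all 132 ordered pairs for relation 'met-by'; matching pairs in alphabetical order:
(lambda, mu): lambda met-by mu ✓
(zeta, gamma): zeta met-by gamma ✓
Count: 2.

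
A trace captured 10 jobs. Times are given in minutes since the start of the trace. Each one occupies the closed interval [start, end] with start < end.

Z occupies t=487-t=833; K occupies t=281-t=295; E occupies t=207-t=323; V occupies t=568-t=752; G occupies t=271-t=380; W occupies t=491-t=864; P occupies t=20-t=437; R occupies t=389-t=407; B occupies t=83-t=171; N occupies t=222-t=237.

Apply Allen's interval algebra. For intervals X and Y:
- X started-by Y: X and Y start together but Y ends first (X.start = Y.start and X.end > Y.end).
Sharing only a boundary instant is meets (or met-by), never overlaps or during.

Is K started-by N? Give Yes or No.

No

K = [t=281, t=295], N = [t=222, t=237].
Actual relation of K to N: after.
Asked whether 'started-by' holds → No.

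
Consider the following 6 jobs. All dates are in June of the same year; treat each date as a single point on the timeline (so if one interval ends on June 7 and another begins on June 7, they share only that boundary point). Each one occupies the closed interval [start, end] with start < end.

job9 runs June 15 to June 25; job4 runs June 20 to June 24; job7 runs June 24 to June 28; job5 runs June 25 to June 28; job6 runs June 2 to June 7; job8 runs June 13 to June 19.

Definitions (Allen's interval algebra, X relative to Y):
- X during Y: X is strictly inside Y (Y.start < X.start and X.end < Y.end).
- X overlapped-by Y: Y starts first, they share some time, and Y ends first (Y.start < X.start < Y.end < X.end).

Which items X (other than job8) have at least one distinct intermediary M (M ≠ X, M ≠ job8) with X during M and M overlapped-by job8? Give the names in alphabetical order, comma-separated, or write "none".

job4

Target job8 = [June 13, June 19].
Intermediaries M with M overlapped-by job8: job9.
Via job9 — items with X during job9: job4.
Union: job4.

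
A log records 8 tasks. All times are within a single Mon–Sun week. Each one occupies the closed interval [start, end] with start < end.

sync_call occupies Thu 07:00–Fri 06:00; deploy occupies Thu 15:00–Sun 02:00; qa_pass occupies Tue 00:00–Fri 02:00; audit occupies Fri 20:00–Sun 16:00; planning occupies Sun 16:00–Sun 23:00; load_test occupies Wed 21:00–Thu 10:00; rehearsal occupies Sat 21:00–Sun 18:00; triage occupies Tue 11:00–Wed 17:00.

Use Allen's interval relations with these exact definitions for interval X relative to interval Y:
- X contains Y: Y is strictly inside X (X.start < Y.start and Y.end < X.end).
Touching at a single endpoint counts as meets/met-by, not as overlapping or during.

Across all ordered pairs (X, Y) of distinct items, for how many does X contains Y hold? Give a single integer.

2

Checking all 56 ordered pairs for relation 'contains'; matching pairs in alphabetical order:
(qa_pass, load_test): qa_pass contains load_test ✓
(qa_pass, triage): qa_pass contains triage ✓
Count: 2.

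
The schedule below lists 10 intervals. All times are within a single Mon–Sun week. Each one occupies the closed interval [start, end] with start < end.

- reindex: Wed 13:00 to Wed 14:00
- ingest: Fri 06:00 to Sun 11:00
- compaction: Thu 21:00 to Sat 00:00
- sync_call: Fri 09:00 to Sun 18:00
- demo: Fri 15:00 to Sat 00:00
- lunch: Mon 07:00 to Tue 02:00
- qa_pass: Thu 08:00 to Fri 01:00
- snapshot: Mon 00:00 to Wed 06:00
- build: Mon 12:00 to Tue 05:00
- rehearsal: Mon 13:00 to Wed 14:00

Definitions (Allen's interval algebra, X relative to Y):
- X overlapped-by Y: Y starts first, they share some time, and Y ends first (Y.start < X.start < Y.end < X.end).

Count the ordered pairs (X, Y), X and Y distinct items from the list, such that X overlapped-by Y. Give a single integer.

8

Checking all 90 ordered pairs for relation 'overlapped-by'; matching pairs in alphabetical order:
(build, lunch): build overlapped-by lunch ✓
(compaction, qa_pass): compaction overlapped-by qa_pass ✓
(ingest, compaction): ingest overlapped-by compaction ✓
(rehearsal, build): rehearsal overlapped-by build ✓
(rehearsal, lunch): rehearsal overlapped-by lunch ✓
(rehearsal, snapshot): rehearsal overlapped-by snapshot ✓
(sync_call, compaction): sync_call overlapped-by compaction ✓
(sync_call, ingest): sync_call overlapped-by ingest ✓
Count: 8.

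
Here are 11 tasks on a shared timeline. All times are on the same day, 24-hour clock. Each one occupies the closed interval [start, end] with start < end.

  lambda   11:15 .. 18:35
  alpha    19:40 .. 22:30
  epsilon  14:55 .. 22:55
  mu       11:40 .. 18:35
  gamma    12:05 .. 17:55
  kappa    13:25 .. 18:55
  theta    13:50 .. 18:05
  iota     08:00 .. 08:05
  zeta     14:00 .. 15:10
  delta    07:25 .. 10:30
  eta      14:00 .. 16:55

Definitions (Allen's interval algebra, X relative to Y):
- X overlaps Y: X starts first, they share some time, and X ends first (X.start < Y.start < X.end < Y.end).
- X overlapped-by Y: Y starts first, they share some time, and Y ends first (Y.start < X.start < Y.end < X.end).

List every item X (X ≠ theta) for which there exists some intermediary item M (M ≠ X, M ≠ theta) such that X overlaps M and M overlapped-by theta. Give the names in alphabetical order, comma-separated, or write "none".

eta, gamma, kappa, lambda, mu, zeta

Target theta = [13:50, 18:05].
Intermediaries M with M overlapped-by theta: epsilon.
Via epsilon — items with X overlaps epsilon: eta, gamma, kappa, lambda, mu, zeta.
Union: eta, gamma, kappa, lambda, mu, zeta.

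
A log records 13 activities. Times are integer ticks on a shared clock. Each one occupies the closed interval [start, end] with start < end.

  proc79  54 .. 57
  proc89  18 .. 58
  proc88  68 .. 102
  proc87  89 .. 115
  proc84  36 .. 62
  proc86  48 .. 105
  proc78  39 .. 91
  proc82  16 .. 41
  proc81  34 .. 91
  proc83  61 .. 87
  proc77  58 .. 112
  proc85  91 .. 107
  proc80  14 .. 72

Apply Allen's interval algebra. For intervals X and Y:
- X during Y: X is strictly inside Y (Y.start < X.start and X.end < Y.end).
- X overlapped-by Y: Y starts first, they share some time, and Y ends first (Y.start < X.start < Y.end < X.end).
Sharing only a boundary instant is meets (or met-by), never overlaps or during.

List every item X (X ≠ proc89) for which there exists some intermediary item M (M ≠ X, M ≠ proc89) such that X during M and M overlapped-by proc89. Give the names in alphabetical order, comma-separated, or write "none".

proc79, proc83, proc84, proc88

Target proc89 = [18, 58].
Intermediaries M with M overlapped-by proc89: proc78, proc81, proc84, proc86.
Via proc78 — items with X during proc78: proc79, proc83.
Via proc81 — items with X during proc81: proc79, proc83, proc84.
Via proc84 — items with X during proc84: proc79.
Via proc86 — items with X during proc86: proc79, proc83, proc88.
Union: proc79, proc83, proc84, proc88.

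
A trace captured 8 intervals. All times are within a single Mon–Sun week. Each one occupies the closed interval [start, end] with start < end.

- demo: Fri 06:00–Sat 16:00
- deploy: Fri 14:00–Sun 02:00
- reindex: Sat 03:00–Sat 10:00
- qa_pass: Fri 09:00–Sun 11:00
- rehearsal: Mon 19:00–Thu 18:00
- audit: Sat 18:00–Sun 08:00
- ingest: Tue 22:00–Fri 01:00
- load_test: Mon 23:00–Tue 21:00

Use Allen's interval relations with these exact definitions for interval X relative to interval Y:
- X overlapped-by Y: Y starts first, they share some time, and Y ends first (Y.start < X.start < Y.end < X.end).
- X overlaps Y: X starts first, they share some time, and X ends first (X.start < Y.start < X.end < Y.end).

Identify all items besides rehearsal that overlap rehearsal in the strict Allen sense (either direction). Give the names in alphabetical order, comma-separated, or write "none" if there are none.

Target rehearsal = [Mon 19:00, Thu 18:00].
audit [Sat 18:00, Sun 08:00] → after → no.
demo [Fri 06:00, Sat 16:00] → after → no.
deploy [Fri 14:00, Sun 02:00] → after → no.
ingest [Tue 22:00, Fri 01:00] → overlapped-by → yes.
load_test [Mon 23:00, Tue 21:00] → during → no.
qa_pass [Fri 09:00, Sun 11:00] → after → no.
reindex [Sat 03:00, Sat 10:00] → after → no.
Result: ingest.

ingest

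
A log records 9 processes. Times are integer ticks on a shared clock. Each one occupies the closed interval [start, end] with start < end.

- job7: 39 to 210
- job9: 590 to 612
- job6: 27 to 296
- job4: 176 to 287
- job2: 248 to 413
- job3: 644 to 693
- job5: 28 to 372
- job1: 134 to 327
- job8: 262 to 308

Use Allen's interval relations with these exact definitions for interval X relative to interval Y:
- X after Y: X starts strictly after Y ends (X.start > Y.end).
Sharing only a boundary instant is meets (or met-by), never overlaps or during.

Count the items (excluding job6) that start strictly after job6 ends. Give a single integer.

2

Target job6 = [27, 296].
job1 [134, 327] → overlapped-by → no.
job2 [248, 413] → overlapped-by → no.
job3 [644, 693] → after → counts.
job4 [176, 287] → during → no.
job5 [28, 372] → overlapped-by → no.
job7 [39, 210] → during → no.
job8 [262, 308] → overlapped-by → no.
job9 [590, 612] → after → counts.
Total: 2.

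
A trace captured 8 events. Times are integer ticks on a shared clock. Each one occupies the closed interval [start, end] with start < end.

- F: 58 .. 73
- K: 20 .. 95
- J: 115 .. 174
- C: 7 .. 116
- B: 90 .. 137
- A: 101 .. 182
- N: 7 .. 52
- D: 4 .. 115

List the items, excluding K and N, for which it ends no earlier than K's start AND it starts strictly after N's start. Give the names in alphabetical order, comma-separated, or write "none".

A, B, F, J

Conditions: its end is no earlier than K's start (X.end >= 20) AND its start is strictly after N's start (X.start > 7).
A: end 182 >= 20? ✓; start 101 > 7? ✓ → yes.
B: end 137 >= 20? ✓; start 90 > 7? ✓ → yes.
C: end 116 >= 20? ✓; start 7 > 7? ✗ → no.
D: end 115 >= 20? ✓; start 4 > 7? ✗ → no.
F: end 73 >= 20? ✓; start 58 > 7? ✓ → yes.
J: end 174 >= 20? ✓; start 115 > 7? ✓ → yes.
Result: A, B, F, J.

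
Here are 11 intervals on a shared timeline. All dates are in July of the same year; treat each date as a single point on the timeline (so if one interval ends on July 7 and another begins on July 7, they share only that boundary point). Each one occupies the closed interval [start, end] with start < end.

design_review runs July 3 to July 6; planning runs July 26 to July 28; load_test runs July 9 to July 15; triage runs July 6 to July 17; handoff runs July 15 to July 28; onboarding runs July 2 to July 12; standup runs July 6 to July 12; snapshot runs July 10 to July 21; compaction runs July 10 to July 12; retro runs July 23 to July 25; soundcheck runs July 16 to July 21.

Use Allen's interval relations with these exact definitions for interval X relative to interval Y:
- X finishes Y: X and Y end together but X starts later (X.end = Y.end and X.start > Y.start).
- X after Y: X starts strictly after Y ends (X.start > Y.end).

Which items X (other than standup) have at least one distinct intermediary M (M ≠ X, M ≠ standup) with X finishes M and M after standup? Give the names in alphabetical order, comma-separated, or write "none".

planning

Target standup = [July 6, July 12].
Intermediaries M with M after standup: handoff, planning, retro, soundcheck.
Via handoff — items with X finishes handoff: planning.
Via planning — items with X finishes planning: none.
Via retro — items with X finishes retro: none.
Via soundcheck — items with X finishes soundcheck: none.
Union: planning.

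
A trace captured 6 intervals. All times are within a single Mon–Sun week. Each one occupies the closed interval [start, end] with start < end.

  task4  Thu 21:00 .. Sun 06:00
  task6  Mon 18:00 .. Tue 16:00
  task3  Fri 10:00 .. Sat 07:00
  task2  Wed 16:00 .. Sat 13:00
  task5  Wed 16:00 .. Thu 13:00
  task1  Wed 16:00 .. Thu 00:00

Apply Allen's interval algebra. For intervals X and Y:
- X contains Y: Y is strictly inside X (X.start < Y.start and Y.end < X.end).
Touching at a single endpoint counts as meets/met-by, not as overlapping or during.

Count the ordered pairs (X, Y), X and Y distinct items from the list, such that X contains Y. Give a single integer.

Checking all 30 ordered pairs for relation 'contains'; matching pairs in alphabetical order:
(task2, task3): task2 contains task3 ✓
(task4, task3): task4 contains task3 ✓
Count: 2.

2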